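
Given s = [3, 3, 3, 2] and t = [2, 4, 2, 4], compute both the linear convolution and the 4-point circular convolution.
Linear: y_lin[0] = 3×2 = 6; y_lin[1] = 3×4 + 3×2 = 18; y_lin[2] = 3×2 + 3×4 + 3×2 = 24; y_lin[3] = 3×4 + 3×2 + 3×4 + 2×2 = 34; y_lin[4] = 3×4 + 3×2 + 2×4 = 26; y_lin[5] = 3×4 + 2×2 = 16; y_lin[6] = 2×4 = 8 → [6, 18, 24, 34, 26, 16, 8]. Circular (length 4): y[0] = 3×2 + 3×4 + 3×2 + 2×4 = 32; y[1] = 3×4 + 3×2 + 3×4 + 2×2 = 34; y[2] = 3×2 + 3×4 + 3×2 + 2×4 = 32; y[3] = 3×4 + 3×2 + 3×4 + 2×2 = 34 → [32, 34, 32, 34]

Linear: [6, 18, 24, 34, 26, 16, 8], Circular: [32, 34, 32, 34]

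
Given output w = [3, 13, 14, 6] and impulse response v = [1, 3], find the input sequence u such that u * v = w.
Deconvolve w=[3, 13, 14, 6] by v=[1, 3]. Since v[0]=1, solve forward: u[0] = w[0] / 1 = 3; u[1] = (w[1] - 3×3) / 1 = 4; u[2] = (w[2] - 4×3) / 1 = 2. So u = [3, 4, 2]. Check by forward convolution: w[0] = 3×1 = 3; w[1] = 3×3 + 4×1 = 13; w[2] = 4×3 + 2×1 = 14; w[3] = 2×3 = 6

[3, 4, 2]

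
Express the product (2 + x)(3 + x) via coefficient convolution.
Ascending coefficients: a = [2, 1], b = [3, 1]. c[0] = 2×3 = 6; c[1] = 2×1 + 1×3 = 5; c[2] = 1×1 = 1. Result coefficients: [6, 5, 1] → 6 + 5x + x^2

6 + 5x + x^2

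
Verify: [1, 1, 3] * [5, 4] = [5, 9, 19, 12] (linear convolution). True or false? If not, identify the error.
Recompute linear convolution of [1, 1, 3] and [5, 4]: y[0] = 1×5 = 5; y[1] = 1×4 + 1×5 = 9; y[2] = 1×4 + 3×5 = 19; y[3] = 3×4 = 12 → [5, 9, 19, 12]. Given [5, 9, 19, 12] matches, so answer: Yes

Yes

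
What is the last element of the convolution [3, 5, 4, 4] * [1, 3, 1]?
Use y[k] = Σ_i a[i]·b[k-i] at k=5. y[5] = 4×1 = 4

4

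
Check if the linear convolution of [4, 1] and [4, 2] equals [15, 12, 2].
Recompute linear convolution of [4, 1] and [4, 2]: y[0] = 4×4 = 16; y[1] = 4×2 + 1×4 = 12; y[2] = 1×2 = 2 → [16, 12, 2]. Compare to given [15, 12, 2]: they differ at index 0: given 15, correct 16, so answer: No

No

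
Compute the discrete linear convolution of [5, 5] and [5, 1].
y[0] = 5×5 = 25; y[1] = 5×1 + 5×5 = 30; y[2] = 5×1 = 5

[25, 30, 5]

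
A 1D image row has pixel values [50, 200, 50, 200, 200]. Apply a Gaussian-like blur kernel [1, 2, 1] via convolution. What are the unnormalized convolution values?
Convolve image row [50, 200, 50, 200, 200] with kernel [1, 2, 1]: y[0] = 50×1 = 50; y[1] = 50×2 + 200×1 = 300; y[2] = 50×1 + 200×2 + 50×1 = 500; y[3] = 200×1 + 50×2 + 200×1 = 500; y[4] = 50×1 + 200×2 + 200×1 = 650; y[5] = 200×1 + 200×2 = 600; y[6] = 200×1 = 200 → [50, 300, 500, 500, 650, 600, 200]. Normalization factor = sum(kernel) = 4.

[50, 300, 500, 500, 650, 600, 200]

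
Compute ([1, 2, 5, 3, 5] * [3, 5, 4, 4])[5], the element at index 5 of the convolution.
Use y[k] = Σ_i a[i]·b[k-i] at k=5. y[5] = 5×4 + 3×4 + 5×5 = 57

57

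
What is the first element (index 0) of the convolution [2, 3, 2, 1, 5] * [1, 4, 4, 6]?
Use y[k] = Σ_i a[i]·b[k-i] at k=0. y[0] = 2×1 = 2

2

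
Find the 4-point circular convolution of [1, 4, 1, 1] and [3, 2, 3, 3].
Use y[k] = Σ_j s[j]·t[(k-j) mod 4]. y[0] = 1×3 + 4×3 + 1×3 + 1×2 = 20; y[1] = 1×2 + 4×3 + 1×3 + 1×3 = 20; y[2] = 1×3 + 4×2 + 1×3 + 1×3 = 17; y[3] = 1×3 + 4×3 + 1×2 + 1×3 = 20. Result: [20, 20, 17, 20]

[20, 20, 17, 20]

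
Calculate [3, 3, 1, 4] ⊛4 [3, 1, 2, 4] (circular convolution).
Use y[k] = Σ_j x[j]·h[(k-j) mod 4]. y[0] = 3×3 + 3×4 + 1×2 + 4×1 = 27; y[1] = 3×1 + 3×3 + 1×4 + 4×2 = 24; y[2] = 3×2 + 3×1 + 1×3 + 4×4 = 28; y[3] = 3×4 + 3×2 + 1×1 + 4×3 = 31. Result: [27, 24, 28, 31]

[27, 24, 28, 31]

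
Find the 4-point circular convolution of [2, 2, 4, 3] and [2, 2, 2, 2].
Use y[k] = Σ_j s[j]·t[(k-j) mod 4]. y[0] = 2×2 + 2×2 + 4×2 + 3×2 = 22; y[1] = 2×2 + 2×2 + 4×2 + 3×2 = 22; y[2] = 2×2 + 2×2 + 4×2 + 3×2 = 22; y[3] = 2×2 + 2×2 + 4×2 + 3×2 = 22. Result: [22, 22, 22, 22]

[22, 22, 22, 22]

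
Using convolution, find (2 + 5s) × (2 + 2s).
Ascending coefficients: a = [2, 5], b = [2, 2]. c[0] = 2×2 = 4; c[1] = 2×2 + 5×2 = 14; c[2] = 5×2 = 10. Result coefficients: [4, 14, 10] → 4 + 14s + 10s^2

4 + 14s + 10s^2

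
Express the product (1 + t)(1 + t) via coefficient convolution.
Ascending coefficients: a = [1, 1], b = [1, 1]. c[0] = 1×1 = 1; c[1] = 1×1 + 1×1 = 2; c[2] = 1×1 = 1. Result coefficients: [1, 2, 1] → 1 + 2t + t^2

1 + 2t + t^2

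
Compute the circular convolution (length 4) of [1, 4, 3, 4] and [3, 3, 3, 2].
Use y[k] = Σ_j s[j]·t[(k-j) mod 4]. y[0] = 1×3 + 4×2 + 3×3 + 4×3 = 32; y[1] = 1×3 + 4×3 + 3×2 + 4×3 = 33; y[2] = 1×3 + 4×3 + 3×3 + 4×2 = 32; y[3] = 1×2 + 4×3 + 3×3 + 4×3 = 35. Result: [32, 33, 32, 35]

[32, 33, 32, 35]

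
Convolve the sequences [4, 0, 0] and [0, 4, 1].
y[0] = 4×0 = 0; y[1] = 4×4 + 0×0 = 16; y[2] = 4×1 + 0×4 + 0×0 = 4; y[3] = 0×1 + 0×4 = 0; y[4] = 0×1 = 0

[0, 16, 4, 0, 0]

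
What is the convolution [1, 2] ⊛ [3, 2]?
y[0] = 1×3 = 3; y[1] = 1×2 + 2×3 = 8; y[2] = 2×2 = 4

[3, 8, 4]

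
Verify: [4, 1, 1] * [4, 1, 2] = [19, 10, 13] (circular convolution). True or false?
Recompute circular convolution of [4, 1, 1] and [4, 1, 2]: y[0] = 4×4 + 1×2 + 1×1 = 19; y[1] = 4×1 + 1×4 + 1×2 = 10; y[2] = 4×2 + 1×1 + 1×4 = 13 → [19, 10, 13]. Given [19, 10, 13] matches, so answer: Yes

Yes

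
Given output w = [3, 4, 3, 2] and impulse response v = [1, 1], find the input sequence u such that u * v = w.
Deconvolve w=[3, 4, 3, 2] by v=[1, 1]. Since v[0]=1, solve forward: u[0] = w[0] / 1 = 3; u[1] = (w[1] - 3×1) / 1 = 1; u[2] = (w[2] - 1×1) / 1 = 2. So u = [3, 1, 2]. Check by forward convolution: w[0] = 3×1 = 3; w[1] = 3×1 + 1×1 = 4; w[2] = 1×1 + 2×1 = 3; w[3] = 2×1 = 2

[3, 1, 2]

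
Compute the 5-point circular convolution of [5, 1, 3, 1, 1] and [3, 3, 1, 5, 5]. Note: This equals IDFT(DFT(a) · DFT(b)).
Either evaluate y[k] = Σ_j a[j]·b[(k-j) mod 5] directly, or use IDFT(DFT(a) · DFT(b)). y[0] = 5×3 + 1×5 + 3×5 + 1×1 + 1×3 = 39; y[1] = 5×3 + 1×3 + 3×5 + 1×5 + 1×1 = 39; y[2] = 5×1 + 1×3 + 3×3 + 1×5 + 1×5 = 27; y[3] = 5×5 + 1×1 + 3×3 + 1×3 + 1×5 = 43; y[4] = 5×5 + 1×5 + 3×1 + 1×3 + 1×3 = 39. Result: [39, 39, 27, 43, 39]

[39, 39, 27, 43, 39]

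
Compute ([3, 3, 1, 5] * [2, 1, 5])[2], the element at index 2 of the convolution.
Use y[k] = Σ_i a[i]·b[k-i] at k=2. y[2] = 3×5 + 3×1 + 1×2 = 20

20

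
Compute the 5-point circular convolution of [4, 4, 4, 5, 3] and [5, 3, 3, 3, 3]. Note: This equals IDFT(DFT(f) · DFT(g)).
Either evaluate y[k] = Σ_j f[j]·g[(k-j) mod 5] directly, or use IDFT(DFT(f) · DFT(g)). y[0] = 4×5 + 4×3 + 4×3 + 5×3 + 3×3 = 68; y[1] = 4×3 + 4×5 + 4×3 + 5×3 + 3×3 = 68; y[2] = 4×3 + 4×3 + 4×5 + 5×3 + 3×3 = 68; y[3] = 4×3 + 4×3 + 4×3 + 5×5 + 3×3 = 70; y[4] = 4×3 + 4×3 + 4×3 + 5×3 + 3×5 = 66. Result: [68, 68, 68, 70, 66]

[68, 68, 68, 70, 66]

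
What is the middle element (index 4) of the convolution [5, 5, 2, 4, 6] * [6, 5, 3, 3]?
Use y[k] = Σ_i a[i]·b[k-i] at k=4. y[4] = 5×3 + 2×3 + 4×5 + 6×6 = 77

77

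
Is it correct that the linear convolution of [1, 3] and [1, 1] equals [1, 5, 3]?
Recompute linear convolution of [1, 3] and [1, 1]: y[0] = 1×1 = 1; y[1] = 1×1 + 3×1 = 4; y[2] = 3×1 = 3 → [1, 4, 3]. Compare to given [1, 5, 3]: they differ at index 1: given 5, correct 4, so answer: No

No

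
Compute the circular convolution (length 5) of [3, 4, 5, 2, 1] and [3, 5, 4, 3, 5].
Use y[k] = Σ_j s[j]·t[(k-j) mod 5]. y[0] = 3×3 + 4×5 + 5×3 + 2×4 + 1×5 = 57; y[1] = 3×5 + 4×3 + 5×5 + 2×3 + 1×4 = 62; y[2] = 3×4 + 4×5 + 5×3 + 2×5 + 1×3 = 60; y[3] = 3×3 + 4×4 + 5×5 + 2×3 + 1×5 = 61; y[4] = 3×5 + 4×3 + 5×4 + 2×5 + 1×3 = 60. Result: [57, 62, 60, 61, 60]

[57, 62, 60, 61, 60]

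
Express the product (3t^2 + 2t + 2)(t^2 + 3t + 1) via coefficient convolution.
Ascending coefficients: a = [2, 2, 3], b = [1, 3, 1]. c[0] = 2×1 = 2; c[1] = 2×3 + 2×1 = 8; c[2] = 2×1 + 2×3 + 3×1 = 11; c[3] = 2×1 + 3×3 = 11; c[4] = 3×1 = 3. Result coefficients: [2, 8, 11, 11, 3] → 3t^4 + 11t^3 + 11t^2 + 8t + 2

3t^4 + 11t^3 + 11t^2 + 8t + 2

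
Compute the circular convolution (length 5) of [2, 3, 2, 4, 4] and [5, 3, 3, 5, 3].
Use y[k] = Σ_j x[j]·h[(k-j) mod 5]. y[0] = 2×5 + 3×3 + 2×5 + 4×3 + 4×3 = 53; y[1] = 2×3 + 3×5 + 2×3 + 4×5 + 4×3 = 59; y[2] = 2×3 + 3×3 + 2×5 + 4×3 + 4×5 = 57; y[3] = 2×5 + 3×3 + 2×3 + 4×5 + 4×3 = 57; y[4] = 2×3 + 3×5 + 2×3 + 4×3 + 4×5 = 59. Result: [53, 59, 57, 57, 59]

[53, 59, 57, 57, 59]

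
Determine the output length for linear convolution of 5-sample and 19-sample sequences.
Linear/full convolution length: m + n - 1 = 5 + 19 - 1 = 23

23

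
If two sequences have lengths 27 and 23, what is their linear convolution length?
Linear/full convolution length: m + n - 1 = 27 + 23 - 1 = 49

49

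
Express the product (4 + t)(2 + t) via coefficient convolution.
Ascending coefficients: a = [4, 1], b = [2, 1]. c[0] = 4×2 = 8; c[1] = 4×1 + 1×2 = 6; c[2] = 1×1 = 1. Result coefficients: [8, 6, 1] → 8 + 6t + t^2

8 + 6t + t^2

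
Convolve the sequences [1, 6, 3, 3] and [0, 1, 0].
y[0] = 1×0 = 0; y[1] = 1×1 + 6×0 = 1; y[2] = 1×0 + 6×1 + 3×0 = 6; y[3] = 6×0 + 3×1 + 3×0 = 3; y[4] = 3×0 + 3×1 = 3; y[5] = 3×0 = 0

[0, 1, 6, 3, 3, 0]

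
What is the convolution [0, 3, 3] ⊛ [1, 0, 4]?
y[0] = 0×1 = 0; y[1] = 0×0 + 3×1 = 3; y[2] = 0×4 + 3×0 + 3×1 = 3; y[3] = 3×4 + 3×0 = 12; y[4] = 3×4 = 12

[0, 3, 3, 12, 12]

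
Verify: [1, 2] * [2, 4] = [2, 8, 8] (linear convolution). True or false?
Recompute linear convolution of [1, 2] and [2, 4]: y[0] = 1×2 = 2; y[1] = 1×4 + 2×2 = 8; y[2] = 2×4 = 8 → [2, 8, 8]. Given [2, 8, 8] matches, so answer: Yes

Yes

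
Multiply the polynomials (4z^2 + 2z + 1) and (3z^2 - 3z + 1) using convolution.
Ascending coefficients: a = [1, 2, 4], b = [1, -3, 3]. c[0] = 1×1 = 1; c[1] = 1×-3 + 2×1 = -1; c[2] = 1×3 + 2×-3 + 4×1 = 1; c[3] = 2×3 + 4×-3 = -6; c[4] = 4×3 = 12. Result coefficients: [1, -1, 1, -6, 12] → 12z^4 - 6z^3 + z^2 - z + 1

12z^4 - 6z^3 + z^2 - z + 1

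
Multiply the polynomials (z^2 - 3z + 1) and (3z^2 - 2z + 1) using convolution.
Ascending coefficients: a = [1, -3, 1], b = [1, -2, 3]. c[0] = 1×1 = 1; c[1] = 1×-2 + -3×1 = -5; c[2] = 1×3 + -3×-2 + 1×1 = 10; c[3] = -3×3 + 1×-2 = -11; c[4] = 1×3 = 3. Result coefficients: [1, -5, 10, -11, 3] → 3z^4 - 11z^3 + 10z^2 - 5z + 1

3z^4 - 11z^3 + 10z^2 - 5z + 1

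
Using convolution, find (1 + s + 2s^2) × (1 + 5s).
Ascending coefficients: a = [1, 1, 2], b = [1, 5]. c[0] = 1×1 = 1; c[1] = 1×5 + 1×1 = 6; c[2] = 1×5 + 2×1 = 7; c[3] = 2×5 = 10. Result coefficients: [1, 6, 7, 10] → 1 + 6s + 7s^2 + 10s^3

1 + 6s + 7s^2 + 10s^3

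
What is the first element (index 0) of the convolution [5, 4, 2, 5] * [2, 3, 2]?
Use y[k] = Σ_i a[i]·b[k-i] at k=0. y[0] = 5×2 = 10

10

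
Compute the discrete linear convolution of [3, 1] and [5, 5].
y[0] = 3×5 = 15; y[1] = 3×5 + 1×5 = 20; y[2] = 1×5 = 5

[15, 20, 5]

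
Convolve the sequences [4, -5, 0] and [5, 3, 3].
y[0] = 4×5 = 20; y[1] = 4×3 + -5×5 = -13; y[2] = 4×3 + -5×3 + 0×5 = -3; y[3] = -5×3 + 0×3 = -15; y[4] = 0×3 = 0

[20, -13, -3, -15, 0]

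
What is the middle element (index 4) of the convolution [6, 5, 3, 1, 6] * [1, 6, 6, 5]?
Use y[k] = Σ_i a[i]·b[k-i] at k=4. y[4] = 5×5 + 3×6 + 1×6 + 6×1 = 55

55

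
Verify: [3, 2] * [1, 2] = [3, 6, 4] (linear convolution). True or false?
Recompute linear convolution of [3, 2] and [1, 2]: y[0] = 3×1 = 3; y[1] = 3×2 + 2×1 = 8; y[2] = 2×2 = 4 → [3, 8, 4]. Compare to given [3, 6, 4]: they differ at index 1: given 6, correct 8, so answer: No

No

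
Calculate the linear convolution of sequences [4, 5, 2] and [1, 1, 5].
y[0] = 4×1 = 4; y[1] = 4×1 + 5×1 = 9; y[2] = 4×5 + 5×1 + 2×1 = 27; y[3] = 5×5 + 2×1 = 27; y[4] = 2×5 = 10

[4, 9, 27, 27, 10]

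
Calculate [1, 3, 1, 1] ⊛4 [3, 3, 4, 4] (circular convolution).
Use y[k] = Σ_j s[j]·t[(k-j) mod 4]. y[0] = 1×3 + 3×4 + 1×4 + 1×3 = 22; y[1] = 1×3 + 3×3 + 1×4 + 1×4 = 20; y[2] = 1×4 + 3×3 + 1×3 + 1×4 = 20; y[3] = 1×4 + 3×4 + 1×3 + 1×3 = 22. Result: [22, 20, 20, 22]

[22, 20, 20, 22]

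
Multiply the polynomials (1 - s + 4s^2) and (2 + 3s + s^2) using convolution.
Ascending coefficients: a = [1, -1, 4], b = [2, 3, 1]. c[0] = 1×2 = 2; c[1] = 1×3 + -1×2 = 1; c[2] = 1×1 + -1×3 + 4×2 = 6; c[3] = -1×1 + 4×3 = 11; c[4] = 4×1 = 4. Result coefficients: [2, 1, 6, 11, 4] → 2 + s + 6s^2 + 11s^3 + 4s^4

2 + s + 6s^2 + 11s^3 + 4s^4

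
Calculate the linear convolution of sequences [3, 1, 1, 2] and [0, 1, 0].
y[0] = 3×0 = 0; y[1] = 3×1 + 1×0 = 3; y[2] = 3×0 + 1×1 + 1×0 = 1; y[3] = 1×0 + 1×1 + 2×0 = 1; y[4] = 1×0 + 2×1 = 2; y[5] = 2×0 = 0

[0, 3, 1, 1, 2, 0]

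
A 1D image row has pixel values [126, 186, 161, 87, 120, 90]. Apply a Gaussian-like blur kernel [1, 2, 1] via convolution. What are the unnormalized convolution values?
Convolve image row [126, 186, 161, 87, 120, 90] with kernel [1, 2, 1]: y[0] = 126×1 = 126; y[1] = 126×2 + 186×1 = 438; y[2] = 126×1 + 186×2 + 161×1 = 659; y[3] = 186×1 + 161×2 + 87×1 = 595; y[4] = 161×1 + 87×2 + 120×1 = 455; y[5] = 87×1 + 120×2 + 90×1 = 417; y[6] = 120×1 + 90×2 = 300; y[7] = 90×1 = 90 → [126, 438, 659, 595, 455, 417, 300, 90]. Normalization factor = sum(kernel) = 4.

[126, 438, 659, 595, 455, 417, 300, 90]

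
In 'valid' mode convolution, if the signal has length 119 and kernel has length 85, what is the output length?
'Valid' mode counts only positions where the kernel fully overlaps the signal: m - n + 1 = 119 - 85 + 1 = 35

35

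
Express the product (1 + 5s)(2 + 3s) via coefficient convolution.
Ascending coefficients: a = [1, 5], b = [2, 3]. c[0] = 1×2 = 2; c[1] = 1×3 + 5×2 = 13; c[2] = 5×3 = 15. Result coefficients: [2, 13, 15] → 2 + 13s + 15s^2

2 + 13s + 15s^2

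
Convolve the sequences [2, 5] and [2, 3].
y[0] = 2×2 = 4; y[1] = 2×3 + 5×2 = 16; y[2] = 5×3 = 15

[4, 16, 15]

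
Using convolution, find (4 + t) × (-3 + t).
Ascending coefficients: a = [4, 1], b = [-3, 1]. c[0] = 4×-3 = -12; c[1] = 4×1 + 1×-3 = 1; c[2] = 1×1 = 1. Result coefficients: [-12, 1, 1] → -12 + t + t^2

-12 + t + t^2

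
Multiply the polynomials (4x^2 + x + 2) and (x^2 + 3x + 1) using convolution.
Ascending coefficients: a = [2, 1, 4], b = [1, 3, 1]. c[0] = 2×1 = 2; c[1] = 2×3 + 1×1 = 7; c[2] = 2×1 + 1×3 + 4×1 = 9; c[3] = 1×1 + 4×3 = 13; c[4] = 4×1 = 4. Result coefficients: [2, 7, 9, 13, 4] → 4x^4 + 13x^3 + 9x^2 + 7x + 2

4x^4 + 13x^3 + 9x^2 + 7x + 2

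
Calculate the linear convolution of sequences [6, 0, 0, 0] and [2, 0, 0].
y[0] = 6×2 = 12; y[1] = 6×0 + 0×2 = 0; y[2] = 6×0 + 0×0 + 0×2 = 0; y[3] = 0×0 + 0×0 + 0×2 = 0; y[4] = 0×0 + 0×0 = 0; y[5] = 0×0 = 0

[12, 0, 0, 0, 0, 0]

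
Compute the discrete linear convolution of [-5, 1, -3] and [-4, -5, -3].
y[0] = -5×-4 = 20; y[1] = -5×-5 + 1×-4 = 21; y[2] = -5×-3 + 1×-5 + -3×-4 = 22; y[3] = 1×-3 + -3×-5 = 12; y[4] = -3×-3 = 9

[20, 21, 22, 12, 9]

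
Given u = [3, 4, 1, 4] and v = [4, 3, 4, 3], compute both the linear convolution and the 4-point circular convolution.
Linear: y_lin[0] = 3×4 = 12; y_lin[1] = 3×3 + 4×4 = 25; y_lin[2] = 3×4 + 4×3 + 1×4 = 28; y_lin[3] = 3×3 + 4×4 + 1×3 + 4×4 = 44; y_lin[4] = 4×3 + 1×4 + 4×3 = 28; y_lin[5] = 1×3 + 4×4 = 19; y_lin[6] = 4×3 = 12 → [12, 25, 28, 44, 28, 19, 12]. Circular (length 4): y[0] = 3×4 + 4×3 + 1×4 + 4×3 = 40; y[1] = 3×3 + 4×4 + 1×3 + 4×4 = 44; y[2] = 3×4 + 4×3 + 1×4 + 4×3 = 40; y[3] = 3×3 + 4×4 + 1×3 + 4×4 = 44 → [40, 44, 40, 44]

Linear: [12, 25, 28, 44, 28, 19, 12], Circular: [40, 44, 40, 44]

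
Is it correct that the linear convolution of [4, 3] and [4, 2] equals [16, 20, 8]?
Recompute linear convolution of [4, 3] and [4, 2]: y[0] = 4×4 = 16; y[1] = 4×2 + 3×4 = 20; y[2] = 3×2 = 6 → [16, 20, 6]. Compare to given [16, 20, 8]: they differ at index 2: given 8, correct 6, so answer: No

No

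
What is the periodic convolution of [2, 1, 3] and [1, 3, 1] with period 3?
Use y[k] = Σ_j f[j]·g[(k-j) mod 3]. y[0] = 2×1 + 1×1 + 3×3 = 12; y[1] = 2×3 + 1×1 + 3×1 = 10; y[2] = 2×1 + 1×3 + 3×1 = 8. Result: [12, 10, 8]

[12, 10, 8]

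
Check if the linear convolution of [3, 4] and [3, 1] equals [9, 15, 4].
Recompute linear convolution of [3, 4] and [3, 1]: y[0] = 3×3 = 9; y[1] = 3×1 + 4×3 = 15; y[2] = 4×1 = 4 → [9, 15, 4]. Given [9, 15, 4] matches, so answer: Yes

Yes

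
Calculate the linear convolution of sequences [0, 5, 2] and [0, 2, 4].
y[0] = 0×0 = 0; y[1] = 0×2 + 5×0 = 0; y[2] = 0×4 + 5×2 + 2×0 = 10; y[3] = 5×4 + 2×2 = 24; y[4] = 2×4 = 8

[0, 0, 10, 24, 8]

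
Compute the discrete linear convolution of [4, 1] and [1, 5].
y[0] = 4×1 = 4; y[1] = 4×5 + 1×1 = 21; y[2] = 1×5 = 5

[4, 21, 5]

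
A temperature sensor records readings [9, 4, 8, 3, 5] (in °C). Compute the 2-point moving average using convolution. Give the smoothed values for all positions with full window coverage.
2-point moving average kernel = [1, 1]. Apply in 'valid' mode (full window coverage): avg[0] = (9 + 4) / 2 = 6.5; avg[1] = (4 + 8) / 2 = 6.0; avg[2] = (8 + 3) / 2 = 5.5; avg[3] = (3 + 5) / 2 = 4.0. Smoothed values: [6.5, 6.0, 5.5, 4.0]

[6.5, 6.0, 5.5, 4.0]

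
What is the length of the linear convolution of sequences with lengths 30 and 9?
Linear/full convolution length: m + n - 1 = 30 + 9 - 1 = 38

38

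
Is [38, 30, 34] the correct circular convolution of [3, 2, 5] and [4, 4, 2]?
Recompute circular convolution of [3, 2, 5] and [4, 4, 2]: y[0] = 3×4 + 2×2 + 5×4 = 36; y[1] = 3×4 + 2×4 + 5×2 = 30; y[2] = 3×2 + 2×4 + 5×4 = 34 → [36, 30, 34]. Compare to given [38, 30, 34]: they differ at index 0: given 38, correct 36, so answer: No

No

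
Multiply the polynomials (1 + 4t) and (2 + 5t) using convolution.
Ascending coefficients: a = [1, 4], b = [2, 5]. c[0] = 1×2 = 2; c[1] = 1×5 + 4×2 = 13; c[2] = 4×5 = 20. Result coefficients: [2, 13, 20] → 2 + 13t + 20t^2

2 + 13t + 20t^2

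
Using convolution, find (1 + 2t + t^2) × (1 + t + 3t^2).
Ascending coefficients: a = [1, 2, 1], b = [1, 1, 3]. c[0] = 1×1 = 1; c[1] = 1×1 + 2×1 = 3; c[2] = 1×3 + 2×1 + 1×1 = 6; c[3] = 2×3 + 1×1 = 7; c[4] = 1×3 = 3. Result coefficients: [1, 3, 6, 7, 3] → 1 + 3t + 6t^2 + 7t^3 + 3t^4

1 + 3t + 6t^2 + 7t^3 + 3t^4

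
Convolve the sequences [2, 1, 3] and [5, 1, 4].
y[0] = 2×5 = 10; y[1] = 2×1 + 1×5 = 7; y[2] = 2×4 + 1×1 + 3×5 = 24; y[3] = 1×4 + 3×1 = 7; y[4] = 3×4 = 12

[10, 7, 24, 7, 12]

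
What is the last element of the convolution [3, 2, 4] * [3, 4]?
Use y[k] = Σ_i a[i]·b[k-i] at k=3. y[3] = 4×4 = 16

16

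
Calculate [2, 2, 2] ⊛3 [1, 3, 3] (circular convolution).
Use y[k] = Σ_j a[j]·b[(k-j) mod 3]. y[0] = 2×1 + 2×3 + 2×3 = 14; y[1] = 2×3 + 2×1 + 2×3 = 14; y[2] = 2×3 + 2×3 + 2×1 = 14. Result: [14, 14, 14]

[14, 14, 14]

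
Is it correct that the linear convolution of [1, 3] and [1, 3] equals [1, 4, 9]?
Recompute linear convolution of [1, 3] and [1, 3]: y[0] = 1×1 = 1; y[1] = 1×3 + 3×1 = 6; y[2] = 3×3 = 9 → [1, 6, 9]. Compare to given [1, 4, 9]: they differ at index 1: given 4, correct 6, so answer: No

No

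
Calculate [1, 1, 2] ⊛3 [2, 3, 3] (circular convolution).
Use y[k] = Σ_j f[j]·g[(k-j) mod 3]. y[0] = 1×2 + 1×3 + 2×3 = 11; y[1] = 1×3 + 1×2 + 2×3 = 11; y[2] = 1×3 + 1×3 + 2×2 = 10. Result: [11, 11, 10]

[11, 11, 10]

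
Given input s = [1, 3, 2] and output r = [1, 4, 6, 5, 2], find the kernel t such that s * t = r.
Output length 5 = len(s) + len(t) - 1 ⇒ len(t) = 3. Solve t forward using t[k] = (r[k] - Σ_{i≥1} s[i]·t[k-i]) / s[0]: t[0] = r[0] / s[0] = 1 / 1 = 1; t[1] = (r[1] - 3×1) / s[0] = (4 - 3×1) / 1 = 1; t[2] = (r[2] - 3×1 - 2×1) / s[0] = (6 - 3×1 - 2×1) / 1 = 1. So t = [1, 1, 1]. Forward-check [1, 3, 2] * [1, 1, 1]: r[0] = 1×1 = 1; r[1] = 1×1 + 3×1 = 4; r[2] = 1×1 + 3×1 + 2×1 = 6; r[3] = 3×1 + 2×1 = 5; r[4] = 2×1 = 2 → [1, 4, 6, 5, 2] ✓

[1, 1, 1]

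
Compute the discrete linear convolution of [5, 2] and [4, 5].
y[0] = 5×4 = 20; y[1] = 5×5 + 2×4 = 33; y[2] = 2×5 = 10

[20, 33, 10]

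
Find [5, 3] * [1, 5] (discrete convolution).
y[0] = 5×1 = 5; y[1] = 5×5 + 3×1 = 28; y[2] = 3×5 = 15

[5, 28, 15]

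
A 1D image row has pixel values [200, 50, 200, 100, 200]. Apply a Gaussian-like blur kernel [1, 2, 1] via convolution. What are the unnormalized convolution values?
Convolve image row [200, 50, 200, 100, 200] with kernel [1, 2, 1]: y[0] = 200×1 = 200; y[1] = 200×2 + 50×1 = 450; y[2] = 200×1 + 50×2 + 200×1 = 500; y[3] = 50×1 + 200×2 + 100×1 = 550; y[4] = 200×1 + 100×2 + 200×1 = 600; y[5] = 100×1 + 200×2 = 500; y[6] = 200×1 = 200 → [200, 450, 500, 550, 600, 500, 200]. Normalization factor = sum(kernel) = 4.

[200, 450, 500, 550, 600, 500, 200]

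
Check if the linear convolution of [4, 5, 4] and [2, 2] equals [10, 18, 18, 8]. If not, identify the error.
Recompute linear convolution of [4, 5, 4] and [2, 2]: y[0] = 4×2 = 8; y[1] = 4×2 + 5×2 = 18; y[2] = 5×2 + 4×2 = 18; y[3] = 4×2 = 8 → [8, 18, 18, 8]. Compare to given [10, 18, 18, 8]: they differ at index 0: given 10, correct 8, so answer: No

No. Error at index 0: given 10, correct 8.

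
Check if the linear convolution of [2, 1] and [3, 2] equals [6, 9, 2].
Recompute linear convolution of [2, 1] and [3, 2]: y[0] = 2×3 = 6; y[1] = 2×2 + 1×3 = 7; y[2] = 1×2 = 2 → [6, 7, 2]. Compare to given [6, 9, 2]: they differ at index 1: given 9, correct 7, so answer: No

No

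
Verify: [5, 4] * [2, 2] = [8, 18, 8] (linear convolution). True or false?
Recompute linear convolution of [5, 4] and [2, 2]: y[0] = 5×2 = 10; y[1] = 5×2 + 4×2 = 18; y[2] = 4×2 = 8 → [10, 18, 8]. Compare to given [8, 18, 8]: they differ at index 0: given 8, correct 10, so answer: No

No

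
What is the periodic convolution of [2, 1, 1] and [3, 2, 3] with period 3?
Use y[k] = Σ_j a[j]·b[(k-j) mod 3]. y[0] = 2×3 + 1×3 + 1×2 = 11; y[1] = 2×2 + 1×3 + 1×3 = 10; y[2] = 2×3 + 1×2 + 1×3 = 11. Result: [11, 10, 11]

[11, 10, 11]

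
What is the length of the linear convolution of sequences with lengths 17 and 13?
Linear/full convolution length: m + n - 1 = 17 + 13 - 1 = 29

29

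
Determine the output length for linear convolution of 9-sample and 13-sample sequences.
Linear/full convolution length: m + n - 1 = 9 + 13 - 1 = 21

21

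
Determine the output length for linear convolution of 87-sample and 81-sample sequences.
Linear/full convolution length: m + n - 1 = 87 + 81 - 1 = 167

167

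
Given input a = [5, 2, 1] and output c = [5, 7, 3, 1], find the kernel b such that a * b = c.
Output length 4 = len(a) + len(b) - 1 ⇒ len(b) = 2. Solve b forward using b[k] = (c[k] - Σ_{i≥1} a[i]·b[k-i]) / a[0]: b[0] = c[0] / a[0] = 5 / 5 = 1; b[1] = (c[1] - 2×1) / a[0] = (7 - 2×1) / 5 = 1. So b = [1, 1]. Forward-check [5, 2, 1] * [1, 1]: c[0] = 5×1 = 5; c[1] = 5×1 + 2×1 = 7; c[2] = 2×1 + 1×1 = 3; c[3] = 1×1 = 1 → [5, 7, 3, 1] ✓

[1, 1]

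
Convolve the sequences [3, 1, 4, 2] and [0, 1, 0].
y[0] = 3×0 = 0; y[1] = 3×1 + 1×0 = 3; y[2] = 3×0 + 1×1 + 4×0 = 1; y[3] = 1×0 + 4×1 + 2×0 = 4; y[4] = 4×0 + 2×1 = 2; y[5] = 2×0 = 0

[0, 3, 1, 4, 2, 0]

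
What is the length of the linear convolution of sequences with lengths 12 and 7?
Linear/full convolution length: m + n - 1 = 12 + 7 - 1 = 18

18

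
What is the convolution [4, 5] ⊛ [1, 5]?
y[0] = 4×1 = 4; y[1] = 4×5 + 5×1 = 25; y[2] = 5×5 = 25

[4, 25, 25]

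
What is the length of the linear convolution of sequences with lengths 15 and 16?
Linear/full convolution length: m + n - 1 = 15 + 16 - 1 = 30

30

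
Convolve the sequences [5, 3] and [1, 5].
y[0] = 5×1 = 5; y[1] = 5×5 + 3×1 = 28; y[2] = 3×5 = 15

[5, 28, 15]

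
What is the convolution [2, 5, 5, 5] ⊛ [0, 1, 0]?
y[0] = 2×0 = 0; y[1] = 2×1 + 5×0 = 2; y[2] = 2×0 + 5×1 + 5×0 = 5; y[3] = 5×0 + 5×1 + 5×0 = 5; y[4] = 5×0 + 5×1 = 5; y[5] = 5×0 = 0

[0, 2, 5, 5, 5, 0]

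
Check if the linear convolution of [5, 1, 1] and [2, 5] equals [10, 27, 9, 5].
Recompute linear convolution of [5, 1, 1] and [2, 5]: y[0] = 5×2 = 10; y[1] = 5×5 + 1×2 = 27; y[2] = 1×5 + 1×2 = 7; y[3] = 1×5 = 5 → [10, 27, 7, 5]. Compare to given [10, 27, 9, 5]: they differ at index 2: given 9, correct 7, so answer: No

No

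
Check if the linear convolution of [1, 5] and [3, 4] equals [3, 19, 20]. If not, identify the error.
Recompute linear convolution of [1, 5] and [3, 4]: y[0] = 1×3 = 3; y[1] = 1×4 + 5×3 = 19; y[2] = 5×4 = 20 → [3, 19, 20]. Given [3, 19, 20] matches, so answer: Yes

Yes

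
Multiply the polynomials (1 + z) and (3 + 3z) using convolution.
Ascending coefficients: a = [1, 1], b = [3, 3]. c[0] = 1×3 = 3; c[1] = 1×3 + 1×3 = 6; c[2] = 1×3 = 3. Result coefficients: [3, 6, 3] → 3 + 6z + 3z^2

3 + 6z + 3z^2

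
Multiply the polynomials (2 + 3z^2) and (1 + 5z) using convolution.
Ascending coefficients: a = [2, 0, 3], b = [1, 5]. c[0] = 2×1 = 2; c[1] = 2×5 + 0×1 = 10; c[2] = 0×5 + 3×1 = 3; c[3] = 3×5 = 15. Result coefficients: [2, 10, 3, 15] → 2 + 10z + 3z^2 + 15z^3

2 + 10z + 3z^2 + 15z^3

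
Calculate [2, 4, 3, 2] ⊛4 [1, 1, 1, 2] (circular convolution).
Use y[k] = Σ_j a[j]·b[(k-j) mod 4]. y[0] = 2×1 + 4×2 + 3×1 + 2×1 = 15; y[1] = 2×1 + 4×1 + 3×2 + 2×1 = 14; y[2] = 2×1 + 4×1 + 3×1 + 2×2 = 13; y[3] = 2×2 + 4×1 + 3×1 + 2×1 = 13. Result: [15, 14, 13, 13]

[15, 14, 13, 13]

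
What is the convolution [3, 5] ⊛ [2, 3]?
y[0] = 3×2 = 6; y[1] = 3×3 + 5×2 = 19; y[2] = 5×3 = 15

[6, 19, 15]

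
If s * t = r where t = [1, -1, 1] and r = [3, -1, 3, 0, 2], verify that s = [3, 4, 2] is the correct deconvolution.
Forward-compute [3, 4, 2] * [1, -1, 1]: r[0] = 3×1 = 3; r[1] = 3×-1 + 4×1 = 1; r[2] = 3×1 + 4×-1 + 2×1 = 1; r[3] = 4×1 + 2×-1 = 2; r[4] = 2×1 = 2 → [3, 1, 1, 2, 2]. Does not match given r = [3, -1, 3, 0, 2].

Not verified. [3, 4, 2] * [1, -1, 1] = [3, 1, 1, 2, 2], which differs from [3, -1, 3, 0, 2] at index 1.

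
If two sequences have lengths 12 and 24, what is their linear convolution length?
Linear/full convolution length: m + n - 1 = 12 + 24 - 1 = 35

35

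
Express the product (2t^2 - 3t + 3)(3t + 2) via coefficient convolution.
Ascending coefficients: a = [3, -3, 2], b = [2, 3]. c[0] = 3×2 = 6; c[1] = 3×3 + -3×2 = 3; c[2] = -3×3 + 2×2 = -5; c[3] = 2×3 = 6. Result coefficients: [6, 3, -5, 6] → 6t^3 - 5t^2 + 3t + 6

6t^3 - 5t^2 + 3t + 6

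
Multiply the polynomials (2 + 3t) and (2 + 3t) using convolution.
Ascending coefficients: a = [2, 3], b = [2, 3]. c[0] = 2×2 = 4; c[1] = 2×3 + 3×2 = 12; c[2] = 3×3 = 9. Result coefficients: [4, 12, 9] → 4 + 12t + 9t^2

4 + 12t + 9t^2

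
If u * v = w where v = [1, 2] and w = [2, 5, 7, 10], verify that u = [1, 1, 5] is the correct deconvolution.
Forward-compute [1, 1, 5] * [1, 2]: w[0] = 1×1 = 1; w[1] = 1×2 + 1×1 = 3; w[2] = 1×2 + 5×1 = 7; w[3] = 5×2 = 10 → [1, 3, 7, 10]. Does not match given w = [2, 5, 7, 10].

Not verified. [1, 1, 5] * [1, 2] = [1, 3, 7, 10], which differs from [2, 5, 7, 10] at index 0.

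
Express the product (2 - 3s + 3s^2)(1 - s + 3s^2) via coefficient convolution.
Ascending coefficients: a = [2, -3, 3], b = [1, -1, 3]. c[0] = 2×1 = 2; c[1] = 2×-1 + -3×1 = -5; c[2] = 2×3 + -3×-1 + 3×1 = 12; c[3] = -3×3 + 3×-1 = -12; c[4] = 3×3 = 9. Result coefficients: [2, -5, 12, -12, 9] → 2 - 5s + 12s^2 - 12s^3 + 9s^4

2 - 5s + 12s^2 - 12s^3 + 9s^4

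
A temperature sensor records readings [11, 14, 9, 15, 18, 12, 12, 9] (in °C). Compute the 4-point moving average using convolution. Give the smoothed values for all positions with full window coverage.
4-point moving average kernel = [1, 1, 1, 1]. Apply in 'valid' mode (full window coverage): avg[0] = (11 + 14 + 9 + 15) / 4 = 12.25; avg[1] = (14 + 9 + 15 + 18) / 4 = 14.0; avg[2] = (9 + 15 + 18 + 12) / 4 = 13.5; avg[3] = (15 + 18 + 12 + 12) / 4 = 14.25; avg[4] = (18 + 12 + 12 + 9) / 4 = 12.75. Smoothed values: [12.25, 14.0, 13.5, 14.25, 12.75]

[12.25, 14.0, 13.5, 14.25, 12.75]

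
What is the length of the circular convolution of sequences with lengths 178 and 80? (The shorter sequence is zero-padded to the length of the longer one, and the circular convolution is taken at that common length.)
Circular convolution (zero-padding the shorter input) has length max(m, n) = max(178, 80) = 178

178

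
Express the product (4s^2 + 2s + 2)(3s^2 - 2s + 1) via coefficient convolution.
Ascending coefficients: a = [2, 2, 4], b = [1, -2, 3]. c[0] = 2×1 = 2; c[1] = 2×-2 + 2×1 = -2; c[2] = 2×3 + 2×-2 + 4×1 = 6; c[3] = 2×3 + 4×-2 = -2; c[4] = 4×3 = 12. Result coefficients: [2, -2, 6, -2, 12] → 12s^4 - 2s^3 + 6s^2 - 2s + 2

12s^4 - 2s^3 + 6s^2 - 2s + 2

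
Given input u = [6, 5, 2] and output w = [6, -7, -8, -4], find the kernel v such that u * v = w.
Output length 4 = len(u) + len(v) - 1 ⇒ len(v) = 2. Solve v forward using v[k] = (w[k] - Σ_{i≥1} u[i]·v[k-i]) / u[0]: v[0] = w[0] / u[0] = 6 / 6 = 1; v[1] = (w[1] - 5×1) / u[0] = (-7 - 5×1) / 6 = -2. So v = [1, -2]. Forward-check [6, 5, 2] * [1, -2]: w[0] = 6×1 = 6; w[1] = 6×-2 + 5×1 = -7; w[2] = 5×-2 + 2×1 = -8; w[3] = 2×-2 = -4 → [6, -7, -8, -4] ✓

[1, -2]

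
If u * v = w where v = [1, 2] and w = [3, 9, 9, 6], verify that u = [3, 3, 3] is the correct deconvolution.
Forward-compute [3, 3, 3] * [1, 2]: w[0] = 3×1 = 3; w[1] = 3×2 + 3×1 = 9; w[2] = 3×2 + 3×1 = 9; w[3] = 3×2 = 6 → [3, 9, 9, 6]. Matches given w = [3, 9, 9, 6], so verified.

Verified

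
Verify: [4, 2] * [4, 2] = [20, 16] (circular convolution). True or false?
Recompute circular convolution of [4, 2] and [4, 2]: y[0] = 4×4 + 2×2 = 20; y[1] = 4×2 + 2×4 = 16 → [20, 16]. Given [20, 16] matches, so answer: Yes

Yes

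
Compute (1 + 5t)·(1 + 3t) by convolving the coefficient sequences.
Ascending coefficients: a = [1, 5], b = [1, 3]. c[0] = 1×1 = 1; c[1] = 1×3 + 5×1 = 8; c[2] = 5×3 = 15. Result coefficients: [1, 8, 15] → 1 + 8t + 15t^2

1 + 8t + 15t^2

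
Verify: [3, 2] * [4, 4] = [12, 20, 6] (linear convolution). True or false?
Recompute linear convolution of [3, 2] and [4, 4]: y[0] = 3×4 = 12; y[1] = 3×4 + 2×4 = 20; y[2] = 2×4 = 8 → [12, 20, 8]. Compare to given [12, 20, 6]: they differ at index 2: given 6, correct 8, so answer: No

No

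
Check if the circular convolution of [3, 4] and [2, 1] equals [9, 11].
Recompute circular convolution of [3, 4] and [2, 1]: y[0] = 3×2 + 4×1 = 10; y[1] = 3×1 + 4×2 = 11 → [10, 11]. Compare to given [9, 11]: they differ at index 0: given 9, correct 10, so answer: No

No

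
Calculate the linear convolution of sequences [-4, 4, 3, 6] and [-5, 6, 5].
y[0] = -4×-5 = 20; y[1] = -4×6 + 4×-5 = -44; y[2] = -4×5 + 4×6 + 3×-5 = -11; y[3] = 4×5 + 3×6 + 6×-5 = 8; y[4] = 3×5 + 6×6 = 51; y[5] = 6×5 = 30

[20, -44, -11, 8, 51, 30]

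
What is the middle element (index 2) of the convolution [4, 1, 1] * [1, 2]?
Use y[k] = Σ_i a[i]·b[k-i] at k=2. y[2] = 1×2 + 1×1 = 3

3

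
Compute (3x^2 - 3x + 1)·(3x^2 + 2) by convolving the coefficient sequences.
Ascending coefficients: a = [1, -3, 3], b = [2, 0, 3]. c[0] = 1×2 = 2; c[1] = 1×0 + -3×2 = -6; c[2] = 1×3 + -3×0 + 3×2 = 9; c[3] = -3×3 + 3×0 = -9; c[4] = 3×3 = 9. Result coefficients: [2, -6, 9, -9, 9] → 9x^4 - 9x^3 + 9x^2 - 6x + 2

9x^4 - 9x^3 + 9x^2 - 6x + 2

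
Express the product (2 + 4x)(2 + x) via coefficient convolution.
Ascending coefficients: a = [2, 4], b = [2, 1]. c[0] = 2×2 = 4; c[1] = 2×1 + 4×2 = 10; c[2] = 4×1 = 4. Result coefficients: [4, 10, 4] → 4 + 10x + 4x^2

4 + 10x + 4x^2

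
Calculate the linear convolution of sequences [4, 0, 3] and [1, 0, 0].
y[0] = 4×1 = 4; y[1] = 4×0 + 0×1 = 0; y[2] = 4×0 + 0×0 + 3×1 = 3; y[3] = 0×0 + 3×0 = 0; y[4] = 3×0 = 0

[4, 0, 3, 0, 0]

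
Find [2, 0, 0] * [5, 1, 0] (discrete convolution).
y[0] = 2×5 = 10; y[1] = 2×1 + 0×5 = 2; y[2] = 2×0 + 0×1 + 0×5 = 0; y[3] = 0×0 + 0×1 = 0; y[4] = 0×0 = 0

[10, 2, 0, 0, 0]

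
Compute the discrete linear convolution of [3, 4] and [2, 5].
y[0] = 3×2 = 6; y[1] = 3×5 + 4×2 = 23; y[2] = 4×5 = 20

[6, 23, 20]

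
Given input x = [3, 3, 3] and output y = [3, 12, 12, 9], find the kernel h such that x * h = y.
Output length 4 = len(x) + len(h) - 1 ⇒ len(h) = 2. Solve h forward using h[k] = (y[k] - Σ_{i≥1} x[i]·h[k-i]) / x[0]: h[0] = y[0] / x[0] = 3 / 3 = 1; h[1] = (y[1] - 3×1) / x[0] = (12 - 3×1) / 3 = 3. So h = [1, 3]. Forward-check [3, 3, 3] * [1, 3]: y[0] = 3×1 = 3; y[1] = 3×3 + 3×1 = 12; y[2] = 3×3 + 3×1 = 12; y[3] = 3×3 = 9 → [3, 12, 12, 9] ✓

[1, 3]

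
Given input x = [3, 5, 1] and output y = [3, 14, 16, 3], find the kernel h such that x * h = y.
Output length 4 = len(x) + len(h) - 1 ⇒ len(h) = 2. Solve h forward using h[k] = (y[k] - Σ_{i≥1} x[i]·h[k-i]) / x[0]: h[0] = y[0] / x[0] = 3 / 3 = 1; h[1] = (y[1] - 5×1) / x[0] = (14 - 5×1) / 3 = 3. So h = [1, 3]. Forward-check [3, 5, 1] * [1, 3]: y[0] = 3×1 = 3; y[1] = 3×3 + 5×1 = 14; y[2] = 5×3 + 1×1 = 16; y[3] = 1×3 = 3 → [3, 14, 16, 3] ✓

[1, 3]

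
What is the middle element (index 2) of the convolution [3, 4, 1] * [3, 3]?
Use y[k] = Σ_i a[i]·b[k-i] at k=2. y[2] = 4×3 + 1×3 = 15

15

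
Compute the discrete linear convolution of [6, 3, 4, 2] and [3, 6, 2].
y[0] = 6×3 = 18; y[1] = 6×6 + 3×3 = 45; y[2] = 6×2 + 3×6 + 4×3 = 42; y[3] = 3×2 + 4×6 + 2×3 = 36; y[4] = 4×2 + 2×6 = 20; y[5] = 2×2 = 4

[18, 45, 42, 36, 20, 4]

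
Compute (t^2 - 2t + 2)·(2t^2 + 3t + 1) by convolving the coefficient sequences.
Ascending coefficients: a = [2, -2, 1], b = [1, 3, 2]. c[0] = 2×1 = 2; c[1] = 2×3 + -2×1 = 4; c[2] = 2×2 + -2×3 + 1×1 = -1; c[3] = -2×2 + 1×3 = -1; c[4] = 1×2 = 2. Result coefficients: [2, 4, -1, -1, 2] → 2t^4 - t^3 - t^2 + 4t + 2

2t^4 - t^3 - t^2 + 4t + 2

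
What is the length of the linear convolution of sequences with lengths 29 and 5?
Linear/full convolution length: m + n - 1 = 29 + 5 - 1 = 33

33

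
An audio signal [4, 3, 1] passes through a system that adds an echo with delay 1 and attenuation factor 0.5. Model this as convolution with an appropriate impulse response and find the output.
Direct-path + delayed-attenuated-path model → impulse response h = [1, 0.5] (1 at lag 0, 0.5 at lag 1). Output y[n] = x[n] + 0.5·x[n - 1] (with x[n] = 0 outside 0..2): y[0] = 4 + 0.5×0 = 4; y[1] = 3 + 0.5×4 = 5.0; y[2] = 1 + 0.5×3 = 2.5; y[3] = 0 + 0.5×1 = 0.5. So y = [4, 5.0, 2.5, 0.5]

[4, 5.0, 2.5, 0.5]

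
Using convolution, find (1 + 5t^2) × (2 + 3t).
Ascending coefficients: a = [1, 0, 5], b = [2, 3]. c[0] = 1×2 = 2; c[1] = 1×3 + 0×2 = 3; c[2] = 0×3 + 5×2 = 10; c[3] = 5×3 = 15. Result coefficients: [2, 3, 10, 15] → 2 + 3t + 10t^2 + 15t^3

2 + 3t + 10t^2 + 15t^3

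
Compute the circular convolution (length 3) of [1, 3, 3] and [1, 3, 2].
Use y[k] = Σ_j x[j]·h[(k-j) mod 3]. y[0] = 1×1 + 3×2 + 3×3 = 16; y[1] = 1×3 + 3×1 + 3×2 = 12; y[2] = 1×2 + 3×3 + 3×1 = 14. Result: [16, 12, 14]

[16, 12, 14]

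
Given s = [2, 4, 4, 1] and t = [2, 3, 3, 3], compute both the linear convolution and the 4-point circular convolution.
Linear: y_lin[0] = 2×2 = 4; y_lin[1] = 2×3 + 4×2 = 14; y_lin[2] = 2×3 + 4×3 + 4×2 = 26; y_lin[3] = 2×3 + 4×3 + 4×3 + 1×2 = 32; y_lin[4] = 4×3 + 4×3 + 1×3 = 27; y_lin[5] = 4×3 + 1×3 = 15; y_lin[6] = 1×3 = 3 → [4, 14, 26, 32, 27, 15, 3]. Circular (length 4): y[0] = 2×2 + 4×3 + 4×3 + 1×3 = 31; y[1] = 2×3 + 4×2 + 4×3 + 1×3 = 29; y[2] = 2×3 + 4×3 + 4×2 + 1×3 = 29; y[3] = 2×3 + 4×3 + 4×3 + 1×2 = 32 → [31, 29, 29, 32]

Linear: [4, 14, 26, 32, 27, 15, 3], Circular: [31, 29, 29, 32]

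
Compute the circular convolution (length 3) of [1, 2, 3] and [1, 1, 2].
Use y[k] = Σ_j u[j]·v[(k-j) mod 3]. y[0] = 1×1 + 2×2 + 3×1 = 8; y[1] = 1×1 + 2×1 + 3×2 = 9; y[2] = 1×2 + 2×1 + 3×1 = 7. Result: [8, 9, 7]

[8, 9, 7]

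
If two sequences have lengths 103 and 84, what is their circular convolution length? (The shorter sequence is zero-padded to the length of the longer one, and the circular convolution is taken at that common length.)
Circular convolution (zero-padding the shorter input) has length max(m, n) = max(103, 84) = 103

103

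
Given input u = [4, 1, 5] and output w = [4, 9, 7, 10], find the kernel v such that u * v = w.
Output length 4 = len(u) + len(v) - 1 ⇒ len(v) = 2. Solve v forward using v[k] = (w[k] - Σ_{i≥1} u[i]·v[k-i]) / u[0]: v[0] = w[0] / u[0] = 4 / 4 = 1; v[1] = (w[1] - 1×1) / u[0] = (9 - 1×1) / 4 = 2. So v = [1, 2]. Forward-check [4, 1, 5] * [1, 2]: w[0] = 4×1 = 4; w[1] = 4×2 + 1×1 = 9; w[2] = 1×2 + 5×1 = 7; w[3] = 5×2 = 10 → [4, 9, 7, 10] ✓

[1, 2]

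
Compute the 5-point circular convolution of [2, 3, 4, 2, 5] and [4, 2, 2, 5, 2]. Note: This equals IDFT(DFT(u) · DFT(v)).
Either evaluate y[k] = Σ_j u[j]·v[(k-j) mod 5] directly, or use IDFT(DFT(u) · DFT(v)). y[0] = 2×4 + 3×2 + 4×5 + 2×2 + 5×2 = 48; y[1] = 2×2 + 3×4 + 4×2 + 2×5 + 5×2 = 44; y[2] = 2×2 + 3×2 + 4×4 + 2×2 + 5×5 = 55; y[3] = 2×5 + 3×2 + 4×2 + 2×4 + 5×2 = 42; y[4] = 2×2 + 3×5 + 4×2 + 2×2 + 5×4 = 51. Result: [48, 44, 55, 42, 51]

[48, 44, 55, 42, 51]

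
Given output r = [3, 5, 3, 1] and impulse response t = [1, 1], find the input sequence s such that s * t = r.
Deconvolve r=[3, 5, 3, 1] by t=[1, 1]. Since t[0]=1, solve forward: s[0] = r[0] / 1 = 3; s[1] = (r[1] - 3×1) / 1 = 2; s[2] = (r[2] - 2×1) / 1 = 1. So s = [3, 2, 1]. Check by forward convolution: r[0] = 3×1 = 3; r[1] = 3×1 + 2×1 = 5; r[2] = 2×1 + 1×1 = 3; r[3] = 1×1 = 1

[3, 2, 1]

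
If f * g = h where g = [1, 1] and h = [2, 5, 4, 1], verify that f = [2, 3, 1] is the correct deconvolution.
Forward-compute [2, 3, 1] * [1, 1]: h[0] = 2×1 = 2; h[1] = 2×1 + 3×1 = 5; h[2] = 3×1 + 1×1 = 4; h[3] = 1×1 = 1 → [2, 5, 4, 1]. Matches given h = [2, 5, 4, 1], so verified.

Verified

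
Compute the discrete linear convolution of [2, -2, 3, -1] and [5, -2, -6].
y[0] = 2×5 = 10; y[1] = 2×-2 + -2×5 = -14; y[2] = 2×-6 + -2×-2 + 3×5 = 7; y[3] = -2×-6 + 3×-2 + -1×5 = 1; y[4] = 3×-6 + -1×-2 = -16; y[5] = -1×-6 = 6

[10, -14, 7, 1, -16, 6]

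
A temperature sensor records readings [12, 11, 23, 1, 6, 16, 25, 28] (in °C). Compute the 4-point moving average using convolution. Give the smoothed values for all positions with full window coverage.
4-point moving average kernel = [1, 1, 1, 1]. Apply in 'valid' mode (full window coverage): avg[0] = (12 + 11 + 23 + 1) / 4 = 11.75; avg[1] = (11 + 23 + 1 + 6) / 4 = 10.25; avg[2] = (23 + 1 + 6 + 16) / 4 = 11.5; avg[3] = (1 + 6 + 16 + 25) / 4 = 12.0; avg[4] = (6 + 16 + 25 + 28) / 4 = 18.75. Smoothed values: [11.75, 10.25, 11.5, 12.0, 18.75]

[11.75, 10.25, 11.5, 12.0, 18.75]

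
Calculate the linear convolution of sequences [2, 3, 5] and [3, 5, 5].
y[0] = 2×3 = 6; y[1] = 2×5 + 3×3 = 19; y[2] = 2×5 + 3×5 + 5×3 = 40; y[3] = 3×5 + 5×5 = 40; y[4] = 5×5 = 25

[6, 19, 40, 40, 25]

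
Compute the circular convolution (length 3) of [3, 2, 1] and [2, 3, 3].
Use y[k] = Σ_j a[j]·b[(k-j) mod 3]. y[0] = 3×2 + 2×3 + 1×3 = 15; y[1] = 3×3 + 2×2 + 1×3 = 16; y[2] = 3×3 + 2×3 + 1×2 = 17. Result: [15, 16, 17]

[15, 16, 17]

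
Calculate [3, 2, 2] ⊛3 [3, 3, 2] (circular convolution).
Use y[k] = Σ_j x[j]·h[(k-j) mod 3]. y[0] = 3×3 + 2×2 + 2×3 = 19; y[1] = 3×3 + 2×3 + 2×2 = 19; y[2] = 3×2 + 2×3 + 2×3 = 18. Result: [19, 19, 18]

[19, 19, 18]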